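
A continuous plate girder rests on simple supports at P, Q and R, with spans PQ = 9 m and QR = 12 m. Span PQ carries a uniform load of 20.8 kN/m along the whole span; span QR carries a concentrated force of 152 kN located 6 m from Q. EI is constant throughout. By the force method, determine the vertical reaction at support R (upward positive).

R_R = 52.19 kN

Release continuity at Q by inserting a hinge; the redundant is the internal moment M_Q. The primary structure is two simply-supported spans PQ and QR.
End slopes at the hinge Q, treating each span as simply supported:
  span PQ: UDL 20.8: wL³/(24EI) = 631.8/EI
  span QR: point load 152 at a = 6: Pab(L + b)/(6LEI) = 1368/EI
  relative rotation θ_0 = (631.8 + 1368)/EI = 2000/EI
A unit hogging moment at Q produces rotation L₁/(3EI) + L₂/(3EI) = 7/EI.
Slope continuity at Q: θ_0 = M_Q·7/EI, so M_Q = 2000/7 = 285.7 kN·m (hogging).
Span QR, ΣM about R: R_Q^{QR}·12 = 912 + 285.7, so R_Q^{QR} = 99.81 kN and R_R = 152 − 99.81 = 52.19 kN.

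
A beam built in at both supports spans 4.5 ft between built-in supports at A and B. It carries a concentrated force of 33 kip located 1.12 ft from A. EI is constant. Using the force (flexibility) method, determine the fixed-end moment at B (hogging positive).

M_B = 6.909 kip·ft

Release both end moments; the primary structure is a simply-supported span AB with redundants M_A and M_B.
End rotations of the released simple span under the applied load (×1/EI):
  at A: point load 33 at a = 1.12: Pab(L + b)/(6LEI) = 36.46/EI
  at B: point load 33 at a = 1.12: Pab(L + a)/(6LEI) = 26/EI
  θ_A0 = 36.46/EI,  θ_B0 = 26/EI
Flexibility coefficients: a unit moment at one end gives L/(3EI) there and L/(6EI) at the far end, so f₁₁ = f₂₂ = 1.5/EI and f₁₂ = f₂₁ = 0.75/EI.
Compatibility — zero rotation at each built-in end:
  1.5 M_A + 0.75 M_B = 36.46
  0.75 M_A + 1.5 M_B = 26
Solving the pair gives M_A = 20.85 kip·ft and M_B = 6.909 kip·ft (hogging).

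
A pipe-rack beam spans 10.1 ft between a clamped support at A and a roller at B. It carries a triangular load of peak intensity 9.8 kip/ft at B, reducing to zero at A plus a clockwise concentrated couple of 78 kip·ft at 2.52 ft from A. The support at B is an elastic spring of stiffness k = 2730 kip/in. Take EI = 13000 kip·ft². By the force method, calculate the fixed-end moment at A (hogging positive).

M_A = 85.59 kip·ft

Release the roller at B. Primary structure: cantilever fixed at A.
Deflection at B on the released cantilever, summing each load's contribution:
  triangular load, peak 9.8 at the free end: 11w₀L⁴/(120EI) = 9348/EI
  clockwise couple 78 at a = 2.52: M₀a(2L − a)/(2EI) = 1738/EI
  δ_0 = 11086/EI
Flexibility coefficient — unit upward force at B: δ_{BB} = L³/(3EI) = 343.4/EI.
With EI = 13000 kip·ft²: δ_0 = 0.85274 ft and δ_{BB} = 0.026418 ft/kip.
Compatibility — the spring shortens by R_B/k under the reaction it provides: δ_0 − R_B·δ_{BB} = R_B/k. With 1/k = 1/(2730×12) ft/kip = 0.000031 ft/kip, R_B = δ_0 / (δ_{BB} + 1/k) = 0.85274 / (0.026418 + 0.000031) = 32.24 kip.
Moment equilibrium about A: M_A = Σ(load moments about A) − R_B·L = 411.2 − 32.24×10.1 = 85.59 kip·ft.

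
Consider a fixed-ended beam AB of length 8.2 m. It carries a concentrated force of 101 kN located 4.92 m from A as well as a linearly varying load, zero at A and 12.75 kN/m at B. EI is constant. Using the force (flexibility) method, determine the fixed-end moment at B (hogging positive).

M_B = 162.1 kN·m

Release both end moments; the primary structure is a simply-supported span AB with redundants M_A and M_B.
Simple-span end rotations at A and B under the given loads:
  at A: point load 101 at a = 4.92: Pab(L + b)/(6LEI) = 380.3/EI
  at B: point load 101 at a = 4.92: Pab(L + a)/(6LEI) = 434.6/EI
  at A: triangular load, peak 12.75: 7w₀L³/(360EI) = 136.7/EI
  at B: triangular load, peak 12.75: w₀L³/(45EI) = 156.2/EI
  θ_A0 = 517/EI,  θ_B0 = 590.9/EI
Flexibility coefficients: a unit moment at one end gives L/(3EI) there and L/(6EI) at the far end, so f₁₁ = f₂₂ = 2.733/EI and f₁₂ = f₂₁ = 1.367/EI.
Compatibility — zero rotation at each built-in end:
  2.733 M_A + 1.367 M_B = 517
  1.367 M_A + 2.733 M_B = 590.9
Solving the pair gives M_A = 108.1 kN·m and M_B = 162.1 kN·m (hogging).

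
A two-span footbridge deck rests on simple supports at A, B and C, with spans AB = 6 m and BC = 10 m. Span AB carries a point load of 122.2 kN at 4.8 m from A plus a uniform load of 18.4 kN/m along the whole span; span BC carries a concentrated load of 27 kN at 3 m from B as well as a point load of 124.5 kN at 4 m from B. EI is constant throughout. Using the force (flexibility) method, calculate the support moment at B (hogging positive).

Release continuity at B by inserting a hinge; the redundant is the internal moment M_B. The primary structure is two simply-supported spans AB and BC.
End slopes at the hinge B, treating each span as simply supported:
  span AB: point load 122.2 at a = 4.8: Pab(L + a)/(6LEI) = 211.2/EI
  span AB: UDL 18.4: wL³/(24EI) = 165.6/EI
  span BC: point load 27 at a = 3: Pab(L + b)/(6LEI) = 160.7/EI
  span BC: point load 124.5 at a = 4: Pab(L + b)/(6LEI) = 796.8/EI
  relative rotation θ_0 = (376.8 + 957.5)/EI = 1334/EI
A unit hogging moment at B produces rotation L₁/(3EI) + L₂/(3EI) = 5.333/EI.
Compatibility: M_B·(L₁+L₂)/(3EI) = θ_0, giving M_B = 250.2 kN·m (hogging).

M_B = 250.2 kN·m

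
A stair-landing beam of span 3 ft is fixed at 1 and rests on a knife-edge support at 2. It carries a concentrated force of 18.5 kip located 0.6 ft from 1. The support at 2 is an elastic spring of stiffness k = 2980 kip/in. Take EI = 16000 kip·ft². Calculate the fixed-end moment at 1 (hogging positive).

M_1 = 8.139 kip·ft

Take the reaction at 2 as the redundant and release it; the primary structure is a cantilever fixed at 1.
Downward deflection at the released point 2 due to the loads:
  point load 18.5 at a = 0.6: Pa²(3L − a)/(6EI) = 9.324/EI
Flexibility coefficient — unit upward force at 2: δ_{22} = L³/(3EI) = 9/EI.
With EI = 16000 kip·ft²: δ_0 = 0.000583 ft and δ_{22} = 0.000562 ft/kip.
Compatibility — the spring shortens by R_2/k under the reaction it provides: δ_0 − R_2·δ_{22} = R_2/k. With 1/k = 1/(2980×12) ft/kip = 0.000028 ft/kip, R_2 = δ_0 / (δ_{22} + 1/k) = 0.000583 / (0.000562 + 0.000028) = 0.9869 kip.
Moment equilibrium about 1: M_1 = Σ(load moments about 1) − R_2·L = 11.1 − 0.9869×3 = 8.139 kip·ft.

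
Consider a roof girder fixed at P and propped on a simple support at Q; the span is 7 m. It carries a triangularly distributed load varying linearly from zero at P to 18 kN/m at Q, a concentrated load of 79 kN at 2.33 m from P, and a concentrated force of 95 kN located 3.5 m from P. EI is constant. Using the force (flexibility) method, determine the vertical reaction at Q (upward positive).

Take the reaction at Q as the redundant and release it; the primary structure is a cantilever fixed at P.
Deflection at Q on the released cantilever, summing each load's contribution:
  triangular load, peak 18 at the free end: 11w₀L⁴/(120EI) = 3962/EI
  point load 79 at a = 2.33: Pa²(3L − a)/(6EI) = 1335/EI
  point load 95 at a = 3.5: Pa²(3L − a)/(6EI) = 3394/EI
  δ_0 = 8690/EI
Flexibility coefficient — unit upward force at Q: δ_{QQ} = L³/(3EI) = 114.3/EI.
The prop prevents deflection at Q: R_Q = δ_0/δ_{QQ} = 8690/114.3 = 76.01 kN.

R_Q = 76.01 kN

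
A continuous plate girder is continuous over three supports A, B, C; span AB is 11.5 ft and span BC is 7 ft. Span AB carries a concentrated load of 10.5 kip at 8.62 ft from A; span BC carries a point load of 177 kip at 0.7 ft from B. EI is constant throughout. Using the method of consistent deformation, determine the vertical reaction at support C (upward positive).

Take M_B as the redundant. Released structure: two simple spans AB and BC with a hinge at B.
Discontinuity in slope at B on the released structure — sum the simple-span end rotations:
  span AB: point load 10.5 at a = 8.62: Pab(L + a)/(6LEI) = 76.01/EI
  span BC: point load 177 at a = 0.7: Pab(L + b)/(6LEI) = 247.2/EI
  relative rotation θ_0 = (76.01 + 247.2)/EI = 323.2/EI
A unit hogging moment at B produces rotation L₁/(3EI) + L₂/(3EI) = 6.167/EI.
Compatibility: M_B·(L₁+L₂)/(3EI) = θ_0, giving M_B = 52.41 kip·ft (hogging).
Span BC, ΣM about C: R_B^{BC}·7 = 1115 + 52.41, so R_B^{BC} = 166.8 kip and R_C = 177 − 166.8 = 10.21 kip.

R_C = 10.21 kip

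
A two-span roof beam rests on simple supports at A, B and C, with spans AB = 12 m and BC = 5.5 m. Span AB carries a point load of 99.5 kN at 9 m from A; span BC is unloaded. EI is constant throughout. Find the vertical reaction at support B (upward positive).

Release continuity at B by inserting a hinge; the redundant is the internal moment M_B. The primary structure is two simply-supported spans AB and BC.
Discontinuity in slope at B on the released structure — sum the simple-span end rotations:
  span AB: point load 99.5 at a = 9: Pab(L + a)/(6LEI) = 783.6/EI
  relative rotation θ_0 = (783.6 + 0)/EI = 783.6/EI
A unit hogging moment at B produces rotation L₁/(3EI) + L₂/(3EI) = 5.833/EI.
Slope continuity at B: θ_0 = M_B·5.833/EI, so M_B = 783.6/5.833 = 134.3 kN·m (hogging).
Span AB, ΣM about A with M_B applied at B: R_B^{AB}·12 = 895.5 + 134.3, so R_B^{AB} = 85.82 kN and R_A = 99.5 − 85.82 = 13.68 kN.
Span BC, ΣM about C: R_B^{BC}·5.5 = 0 + 134.3, so R_B^{BC} = 24.42 kN and R_C = 0 − 24.42 = -24.42 kN.
R_B = 85.82 + 24.42 = 110.2 kN.

R_B = 110.2 kN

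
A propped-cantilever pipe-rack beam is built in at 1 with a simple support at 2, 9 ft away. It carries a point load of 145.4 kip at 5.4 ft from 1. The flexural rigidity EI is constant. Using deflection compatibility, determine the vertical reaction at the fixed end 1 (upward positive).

Take the reaction at 2 as the redundant and release it; the primary structure is a cantilever fixed at 1.
Free-end deflection of the primary structure under the applied loading (downward +):
  point load 145.4 at a = 5.4: Pa²(3L − a)/(6EI) = 15264/EI
Tip deflection under a unit load at 2: L³/(3EI) = 243/EI.
Compatibility at 2: δ_0 − R_2·δ_{22} = 0, so R_2 = 15264/243 = 62.81 kip.
Vertical equilibrium: R_1 = ΣP − R_2 = 145.4 − 62.81 = 82.59 kip.

R_1 = 82.59 kip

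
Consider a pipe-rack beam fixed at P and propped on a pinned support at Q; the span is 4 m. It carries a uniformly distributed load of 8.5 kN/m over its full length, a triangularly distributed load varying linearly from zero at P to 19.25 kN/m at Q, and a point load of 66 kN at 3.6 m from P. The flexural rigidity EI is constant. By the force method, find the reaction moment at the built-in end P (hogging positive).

Choose R_Q as the redundant. The primary structure is the cantilever fixed at P.
Deflection at Q on the released cantilever, summing each load's contribution:
  UDL 8.5: wL⁴/(8EI) = 272/EI
  triangular load, peak 19.25 at the free end: 11w₀L⁴/(120EI) = 451.7/EI
  point load 66 at a = 3.6: Pa²(3L − a)/(6EI) = 1198/EI
  δ_0 = 1921/EI
Tip deflection under a unit load at Q: L³/(3EI) = 21.33/EI.
Compatibility at Q: δ_0 − R_Q·δ_{QQ} = 0, so R_Q = 1921/21.33 = 90.06 kN.
Moment equilibrium about P: M_P = Σ(load moments about P) − R_Q·L = 408.3 − 90.06×4 = 48.03 kN·m.

M_P = 48.03 kN·m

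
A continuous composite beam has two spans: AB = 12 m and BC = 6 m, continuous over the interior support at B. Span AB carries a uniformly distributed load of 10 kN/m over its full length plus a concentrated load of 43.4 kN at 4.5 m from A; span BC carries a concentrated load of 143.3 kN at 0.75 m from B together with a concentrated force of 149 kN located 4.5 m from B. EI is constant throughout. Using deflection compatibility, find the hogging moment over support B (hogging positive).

Insert a hinge at B; M_B is the redundant, and each span becomes simply supported.
Rotations at B on the released spans (each span's end-slope, ×1/EI):
  span AB: UDL 10: wL³/(24EI) = 720/EI
  span AB: point load 43.4 at a = 4.5: Pab(L + a)/(6LEI) = 335.7/EI
  span BC: point load 143.3 at a = 0.75: Pab(L + b)/(6LEI) = 176.3/EI
  span BC: point load 149 at a = 4.5: Pab(L + b)/(6LEI) = 209.5/EI
  relative rotation θ_0 = (1056 + 385.9)/EI = 1442/EI
A unit hogging moment at B produces rotation L₁/(3EI) + L₂/(3EI) = 6/EI.
Slope continuity at B: θ_0 = M_B·6/EI, so M_B = 1442/6 = 240.3 kN·m (hogging).

M_B = 240.3 kN·m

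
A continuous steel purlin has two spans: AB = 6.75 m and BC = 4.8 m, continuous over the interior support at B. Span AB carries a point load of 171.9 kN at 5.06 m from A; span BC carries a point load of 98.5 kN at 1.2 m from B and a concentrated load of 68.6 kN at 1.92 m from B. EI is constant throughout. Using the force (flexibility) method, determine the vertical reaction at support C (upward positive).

Release continuity at B by inserting a hinge; the redundant is the internal moment M_B. The primary structure is two simply-supported spans AB and BC.
Discontinuity in slope at B on the released structure — sum the simple-span end rotations:
  span AB: point load 171.9 at a = 5.06: Pab(L + a)/(6LEI) = 428.7/EI
  span BC: point load 98.5 at a = 1.2: Pab(L + b)/(6LEI) = 124.1/EI
  span BC: point load 68.6 at a = 1.92: Pab(L + b)/(6LEI) = 101.2/EI
  relative rotation θ_0 = (428.7 + 225.3)/EI = 653.9/EI
A unit hogging moment at B produces rotation L₁/(3EI) + L₂/(3EI) = 3.85/EI.
Compatibility: M_B·(L₁+L₂)/(3EI) = θ_0, giving M_B = 169.8 kN·m (hogging).
Span BC, ΣM about C: R_B^{BC}·4.8 = 552.2 + 169.8, so R_B^{BC} = 150.4 kN and R_C = 167.1 − 150.4 = 16.68 kN.

R_C = 16.68 kN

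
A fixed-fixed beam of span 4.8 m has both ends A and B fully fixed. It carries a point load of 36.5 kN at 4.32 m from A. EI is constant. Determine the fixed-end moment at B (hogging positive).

M_B = 14.19 kN·m

Take the two fixed-end moments M_A, M_B as redundants; the released structure is the simple span AB.
On the primary (simply-supported) span, the end slopes from the loading are:
  at A: point load 36.5 at a = 4.32: Pab(L + b)/(6LEI) = 13.88/EI
  at B: point load 36.5 at a = 4.32: Pab(L + a)/(6LEI) = 23.97/EI
  θ_A0 = 13.88/EI,  θ_B0 = 23.97/EI
Flexibility coefficients: a unit moment at one end gives L/(3EI) there and L/(6EI) at the far end, so f₁₁ = f₂₂ = 1.6/EI and f₁₂ = f₂₁ = 0.8/EI.
Compatibility — zero rotation at each built-in end:
  1.6 M_A + 0.8 M_B = 13.88
  0.8 M_A + 1.6 M_B = 23.97
Solving the pair gives M_A = 1.577 kN·m and M_B = 14.19 kN·m (hogging).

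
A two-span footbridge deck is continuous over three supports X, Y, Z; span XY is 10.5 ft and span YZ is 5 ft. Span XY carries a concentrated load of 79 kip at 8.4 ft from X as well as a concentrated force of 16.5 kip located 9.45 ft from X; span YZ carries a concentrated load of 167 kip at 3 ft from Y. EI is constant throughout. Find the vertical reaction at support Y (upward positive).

Insert a hinge at Y; M_Y is the redundant, and each span becomes simply supported.
Discontinuity in slope at Y on the released structure — sum the simple-span end rotations:
  span XY: point load 79 at a = 8.4: Pab(L + a)/(6LEI) = 418.1/EI
  span XY: point load 16.5 at a = 9.45: Pab(L + a)/(6LEI) = 51.85/EI
  span YZ: point load 167 at a = 3: Pab(L + b)/(6LEI) = 233.8/EI
  relative rotation θ_0 = (469.9 + 233.8)/EI = 703.7/EI
A unit hogging moment at Y produces rotation L₁/(3EI) + L₂/(3EI) = 5.167/EI.
Slope continuity at Y: θ_0 = M_Y·5.167/EI, so M_Y = 703.7/5.167 = 136.2 kip·ft (hogging).
Span XY, ΣM about X with M_Y applied at Y: R_Y^{XY}·10.5 = 819.5 + 136.2, so R_Y^{XY} = 91.02 kip and R_X = 95.5 − 91.02 = 4.478 kip.
Span YZ, ΣM about Z: R_Y^{YZ}·5 = 334 + 136.2, so R_Y^{YZ} = 94.04 kip and R_Z = 167 − 94.04 = 72.96 kip.
R_Y = 91.02 + 94.04 = 185.1 kip.

R_Y = 185.1 kip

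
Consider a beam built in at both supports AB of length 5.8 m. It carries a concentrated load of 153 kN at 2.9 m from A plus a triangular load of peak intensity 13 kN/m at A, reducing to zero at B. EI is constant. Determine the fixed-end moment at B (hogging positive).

Release both end moments; the primary structure is a simply-supported span AB with redundants M_A and M_B.
On the primary (simply-supported) span, the end slopes from the loading are:
  at A: point load 153 at a = 2.9: Pab(L + b)/(6LEI) = 321.7/EI
  at B: point load 153 at a = 2.9: Pab(L + a)/(6LEI) = 321.7/EI
  at A: triangular load, peak 13: w₀L³/(45EI) = 56.37/EI
  at B: triangular load, peak 13: 7w₀L³/(360EI) = 49.32/EI
  θ_A0 = 378/EI,  θ_B0 = 371/EI
Flexibility coefficients: a unit moment at one end gives L/(3EI) there and L/(6EI) at the far end, so f₁₁ = f₂₂ = 1.933/EI and f₁₂ = f₂₁ = 0.9667/EI.
Compatibility — zero rotation at each built-in end:
  1.933 M_A + 0.9667 M_B = 378
  0.9667 M_A + 1.933 M_B = 371
Solving the pair gives M_A = 132.8 kN·m and M_B = 125.5 kN·m (hogging).

M_B = 125.5 kN·m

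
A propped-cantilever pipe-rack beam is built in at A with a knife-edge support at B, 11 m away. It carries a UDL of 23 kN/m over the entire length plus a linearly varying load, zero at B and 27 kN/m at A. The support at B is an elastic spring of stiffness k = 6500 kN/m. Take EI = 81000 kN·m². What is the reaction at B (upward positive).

R_B = 121.2 kN

Choose R_B as the redundant. The primary structure is the cantilever fixed at A.
Deflection at B on the released cantilever, summing each load's contribution:
  UDL 23: wL⁴/(8EI) = 42093/EI
  triangular load, peak 27 at the fixed end: w₀L⁴/(30EI) = 13177/EI
  δ_0 = 55270/EI
Flexibility coefficient — unit upward force at B: δ_{BB} = L³/(3EI) = 443.7/EI.
With EI = 81000 kN·m²: δ_0 = 0.68234 m and δ_{BB} = 0.005477 m/kN.
Compatibility — the spring shortens by R_B/k under the reaction it provides: δ_0 − R_B·δ_{BB} = R_B/k. With 1/k = 0.000154 m/kN, R_B = δ_0 / (δ_{BB} + 1/k) = 0.68234 / (0.005477 + 0.000154) = 121.2 kN.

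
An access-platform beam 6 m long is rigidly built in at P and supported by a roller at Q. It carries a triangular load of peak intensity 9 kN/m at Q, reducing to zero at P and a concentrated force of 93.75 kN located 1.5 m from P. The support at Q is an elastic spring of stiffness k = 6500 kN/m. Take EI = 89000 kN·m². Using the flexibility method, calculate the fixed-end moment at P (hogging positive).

Choose R_Q as the redundant. The primary structure is the cantilever fixed at P.
Primary-structure tip deflection at Q by superposition:
  triangular load, peak 9 at the free end: 11w₀L⁴/(120EI) = 1069/EI
  point load 93.75 at a = 1.5: Pa²(3L − a)/(6EI) = 580.1/EI
  δ_0 = 1649/EI
Tip deflection under a unit load at Q: L³/(3EI) = 72/EI.
With EI = 89000 kN·m²: δ_0 = 0.018531 m and δ_{QQ} = 0.000809 m/kN.
Compatibility — the spring shortens by R_Q/k under the reaction it provides: δ_0 − R_Q·δ_{QQ} = R_Q/k. With 1/k = 0.000154 m/kN, R_Q = δ_0 / (δ_{QQ} + 1/k) = 0.018531 / (0.000809 + 0.000154) = 19.25 kN.
Moment equilibrium about P: M_P = Σ(load moments about P) − R_Q·L = 248.6 − 19.25×6 = 133.1 kN·m.

M_P = 133.1 kN·m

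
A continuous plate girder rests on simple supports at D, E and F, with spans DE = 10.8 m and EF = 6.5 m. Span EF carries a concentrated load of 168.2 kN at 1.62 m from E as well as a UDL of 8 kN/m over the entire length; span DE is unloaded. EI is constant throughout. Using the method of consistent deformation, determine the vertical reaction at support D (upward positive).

R_D = -7.7 kN

Take M_E as the redundant. Released structure: two simple spans DE and EF with a hinge at E.
Rotations at E on the released spans (each span's end-slope, ×1/EI):
  span EF: point load 168.2 at a = 1.62: Pab(L + b)/(6LEI) = 388/EI
  span EF: UDL 8: wL³/(24EI) = 91.54/EI
  relative rotation θ_0 = (0 + 479.5)/EI = 479.5/EI
A unit hogging moment at E produces rotation L₁/(3EI) + L₂/(3EI) = 5.767/EI.
Slope continuity at E: θ_0 = M_E·5.767/EI, so M_E = 479.5/5.767 = 83.16 kN·m (hogging).
Span DE, ΣM about D with M_E applied at E: R_E^{DE}·10.8 = 0 + 83.16, so R_E^{DE} = 7.7 kN and R_D = 0 − 7.7 = -7.7 kN.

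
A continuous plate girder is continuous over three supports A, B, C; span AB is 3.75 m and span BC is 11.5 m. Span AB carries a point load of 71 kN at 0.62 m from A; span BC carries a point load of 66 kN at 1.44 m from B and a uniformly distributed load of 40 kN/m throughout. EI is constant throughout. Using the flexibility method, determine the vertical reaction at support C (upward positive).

R_C = 189.3 kN

Insert a hinge at B; M_B is the redundant, and each span becomes simply supported.
Discontinuity in slope at B on the released structure — sum the simple-span end rotations:
  span AB: point load 71 at a = 0.62: Pab(L + a)/(6LEI) = 26.76/EI
  span BC: point load 66 at a = 1.44: Pab(L + b)/(6LEI) = 298.7/EI
  span BC: UDL 40: wL³/(24EI) = 2535/EI
  relative rotation θ_0 = (26.76 + 2834)/EI = 2860/EI
A unit hogging moment at B produces rotation L₁/(3EI) + L₂/(3EI) = 5.083/EI.
Slope continuity at B: θ_0 = M_B·5.083/EI, so M_B = 2860/5.083 = 562.7 kN·m (hogging).
Span BC, ΣM about C: R_B^{BC}·11.5 = 3309 + 562.7, so R_B^{BC} = 336.7 kN and R_C = 526 − 336.7 = 189.3 kN.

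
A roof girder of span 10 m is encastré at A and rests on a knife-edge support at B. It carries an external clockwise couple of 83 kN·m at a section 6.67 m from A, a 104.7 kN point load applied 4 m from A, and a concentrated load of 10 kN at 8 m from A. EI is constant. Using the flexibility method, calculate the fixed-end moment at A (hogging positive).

Release the roller at B. Primary structure: cantilever fixed at A.
Primary-structure tip deflection at B by superposition:
  clockwise couple 83 at a = 6.67: M₀a(2L − a)/(2EI) = 3690/EI
  point load 104.7 at a = 4: Pa²(3L − a)/(6EI) = 7259/EI
  point load 10 at a = 8: Pa²(3L − a)/(6EI) = 2347/EI
  δ_0 = 13296/EI
Tip deflection under a unit load at B: L³/(3EI) = 333.3/EI.
Compatibility at B: δ_0 − R_B·δ_{BB} = 0, so R_B = 13296/333.3 = 39.89 kN.
Moment equilibrium about A: M_A = Σ(load moments about A) − R_B·L = 581.8 − 39.89×10 = 182.9 kN·m.

M_A = 182.9 kN·m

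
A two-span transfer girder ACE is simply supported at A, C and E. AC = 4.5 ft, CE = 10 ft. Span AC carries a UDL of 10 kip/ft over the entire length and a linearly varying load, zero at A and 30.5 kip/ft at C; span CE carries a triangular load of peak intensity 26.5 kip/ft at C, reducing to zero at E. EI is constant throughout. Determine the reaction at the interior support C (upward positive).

Take M_C as the redundant. Released structure: two simple spans AC and CE with a hinge at C.
End slopes at the hinge C, treating each span as simply supported:
  span AC: UDL 10: wL³/(24EI) = 37.97/EI
  span AC: triangular load, peak 30.5: w₀L³/(45EI) = 61.76/EI
  span CE: triangular load, peak 26.5: w₀L³/(45EI) = 588.9/EI
  relative rotation θ_0 = (99.73 + 588.9)/EI = 688.6/EI
A unit hogging moment at C produces rotation L₁/(3EI) + L₂/(3EI) = 4.833/EI.
Compatibility: M_C·(L₁+L₂)/(3EI) = θ_0, giving M_C = 142.5 kip·ft (hogging).
Span AC, ΣM about A with M_C applied at C: R_C^{AC}·4.5 = 307.1 + 142.5, so R_C^{AC} = 99.91 kip and R_A = 113.6 − 99.91 = 13.71 kip.
Span CE, ΣM about E: R_C^{CE}·10 = 883.3 + 142.5, so R_C^{CE} = 102.6 kip and R_E = 132.5 − 102.6 = 29.92 kip.
R_C = 99.91 + 102.6 = 202.5 kip.

R_C = 202.5 kip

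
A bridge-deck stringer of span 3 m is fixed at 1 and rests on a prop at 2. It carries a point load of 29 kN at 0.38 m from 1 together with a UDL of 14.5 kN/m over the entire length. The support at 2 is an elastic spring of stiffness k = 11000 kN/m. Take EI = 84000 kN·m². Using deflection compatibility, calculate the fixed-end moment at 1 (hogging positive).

M_1 = 48.71 kN·m

Choose R_2 as the redundant. The primary structure is the cantilever fixed at 1.
Downward deflection at the released point 2 due to the loads:
  point load 29 at a = 0.38: Pa²(3L − a)/(6EI) = 6.016/EI
  UDL 14.5: wL⁴/(8EI) = 146.8/EI
  δ_0 = 152.8/EI
Tip deflection under a unit load at 2: L³/(3EI) = 9/EI.
With EI = 84000 kN·m²: δ_0 = 0.001819 m and δ_{22} = 0.000107 m/kN.
Compatibility — the spring shortens by R_2/k under the reaction it provides: δ_0 − R_2·δ_{22} = R_2/k. With 1/k = 0.000091 m/kN, R_2 = δ_0 / (δ_{22} + 1/k) = 0.001819 / (0.000107 + 0.000091) = 9.186 kN.
Moment equilibrium about 1: M_1 = Σ(load moments about 1) − R_2·L = 76.27 − 9.186×3 = 48.71 kN·m.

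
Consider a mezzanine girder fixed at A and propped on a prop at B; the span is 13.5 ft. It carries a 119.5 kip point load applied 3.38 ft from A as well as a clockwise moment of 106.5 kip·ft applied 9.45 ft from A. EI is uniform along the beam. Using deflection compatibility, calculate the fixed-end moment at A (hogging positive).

Take the reaction at B as the redundant and release it; the primary structure is a cantilever fixed at A.
Downward deflection at the released point B due to the loads:
  point load 119.5 at a = 3.38: Pa²(3L − a)/(6EI) = 8446/EI
  clockwise couple 106.5 at a = 9.45: M₀a(2L − a)/(2EI) = 8831/EI
  δ_0 = 17278/EI
Tip deflection under a unit load at B: L³/(3EI) = 820.1/EI.
The prop prevents deflection at B: R_B = δ_0/δ_{BB} = 17278/820.1 = 21.07 kip.
Moment equilibrium about A: M_A = Σ(load moments about A) − R_B·L = 510.4 − 21.07×13.5 = 226 kip·ft.

M_A = 226 kip·ft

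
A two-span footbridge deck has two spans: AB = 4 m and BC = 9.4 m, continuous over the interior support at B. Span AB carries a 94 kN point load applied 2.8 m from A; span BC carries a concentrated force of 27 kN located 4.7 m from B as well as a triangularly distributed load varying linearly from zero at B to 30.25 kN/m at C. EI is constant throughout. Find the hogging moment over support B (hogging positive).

M_B = 162.8 kN·m

Release continuity at B by inserting a hinge; the redundant is the internal moment M_B. The primary structure is two simply-supported spans AB and BC.
Rotations at B on the released spans (each span's end-slope, ×1/EI):
  span AB: point load 94 at a = 2.8: Pab(L + a)/(6LEI) = 89.49/EI
  span BC: point load 27 at a = 4.7: Pab(L + b)/(6LEI) = 149.1/EI
  span BC: triangular load, peak 30.25: 7w₀L³/(360EI) = 488.5/EI
  relative rotation θ_0 = (89.49 + 637.7)/EI = 727.1/EI
A unit hogging moment at B produces rotation L₁/(3EI) + L₂/(3EI) = 4.467/EI.
Slope continuity at B: θ_0 = M_B·4.467/EI, so M_B = 727.1/4.467 = 162.8 kN·m (hogging).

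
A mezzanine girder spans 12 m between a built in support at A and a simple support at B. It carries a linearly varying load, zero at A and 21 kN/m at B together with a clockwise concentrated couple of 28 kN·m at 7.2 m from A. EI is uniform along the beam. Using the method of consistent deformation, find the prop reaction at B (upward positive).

R_B = 72.24 kN

Release the roller at B. Primary structure: cantilever fixed at A.
Free-end deflection of the primary structure under the applied loading (downward +):
  triangular load, peak 21 at the free end: 11w₀L⁴/(120EI) = 39917/EI
  clockwise couple 28 at a = 7.2: M₀a(2L − a)/(2EI) = 1693/EI
  δ_0 = 41610/EI
Tip deflection under a unit load at B: L³/(3EI) = 576/EI.
The prop prevents deflection at B: R_B = δ_0/δ_{BB} = 41610/576 = 72.24 kN.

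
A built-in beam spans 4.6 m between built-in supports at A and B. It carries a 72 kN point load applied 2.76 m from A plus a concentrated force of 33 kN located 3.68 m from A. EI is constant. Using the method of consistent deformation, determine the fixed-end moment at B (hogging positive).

M_B = 67.12 kN·m

Take the two fixed-end moments M_A, M_B as redundants; the released structure is the simple span AB.
End rotations of the released simple span under the applied load (×1/EI):
  at A: point load 72 at a = 2.76: Pab(L + b)/(6LEI) = 85.32/EI
  at B: point load 72 at a = 2.76: Pab(L + a)/(6LEI) = 97.51/EI
  at A: point load 33 at a = 3.68: Pab(L + b)/(6LEI) = 22.34/EI
  at B: point load 33 at a = 3.68: Pab(L + a)/(6LEI) = 33.52/EI
  θ_A0 = 107.7/EI,  θ_B0 = 131/EI
Flexibility coefficients: a unit moment at one end gives L/(3EI) there and L/(6EI) at the far end, so f₁₁ = f₂₂ = 1.533/EI and f₁₂ = f₂₁ = 0.7667/EI.
Compatibility — zero rotation at each built-in end:
  1.533 M_A + 0.7667 M_B = 107.7
  0.7667 M_A + 1.533 M_B = 131
Solving the pair gives M_A = 36.65 kN·m and M_B = 67.12 kN·m (hogging).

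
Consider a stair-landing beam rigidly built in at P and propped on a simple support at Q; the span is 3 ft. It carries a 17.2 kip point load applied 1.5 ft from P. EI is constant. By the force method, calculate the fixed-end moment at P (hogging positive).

M_P = 9.675 kip·ft

Remove the prop at Q; the released (primary) structure is a cantilever built in at P.
Downward deflection at the released point Q due to the loads:
  point load 17.2 at a = 1.5: Pa²(3L − a)/(6EI) = 48.38/EI
Flexibility coefficient — unit upward force at Q: δ_{QQ} = L³/(3EI) = 9/EI.
Compatibility at Q: δ_0 − R_Q·δ_{QQ} = 0, so R_Q = 48.38/9 = 5.375 kip.
Moment equilibrium about P: M_P = Σ(load moments about P) − R_Q·L = 25.8 − 5.375×3 = 9.675 kip·ft.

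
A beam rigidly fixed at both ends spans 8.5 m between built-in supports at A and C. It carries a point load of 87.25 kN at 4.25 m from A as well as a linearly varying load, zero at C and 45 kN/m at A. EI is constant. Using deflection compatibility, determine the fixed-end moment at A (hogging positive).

Take the two fixed-end moments M_A, M_C as redundants; the released structure is the simple span AC.
End rotations of the released simple span under the applied load (×1/EI):
  at A: point load 87.25 at a = 4.25: Pab(L + b)/(6LEI) = 394/EI
  at C: point load 87.25 at a = 4.25: Pab(L + a)/(6LEI) = 394/EI
  at A: triangular load, peak 45: w₀L³/(45EI) = 614.1/EI
  at C: triangular load, peak 45: 7w₀L³/(360EI) = 537.4/EI
  θ_A0 = 1008/EI,  θ_C0 = 931.3/EI
Flexibility coefficients: a unit moment at one end gives L/(3EI) there and L/(6EI) at the far end, so f₁₁ = f₂₂ = 2.833/EI and f₁₂ = f₂₁ = 1.417/EI.
Compatibility — zero rotation at each built-in end:
  2.833 M_A + 1.417 M_C = 1008
  1.417 M_A + 2.833 M_C = 931.3
Solving the pair gives M_A = 255.3 kN·m and M_C = 201.1 kN·m (hogging).

M_A = 255.3 kN·m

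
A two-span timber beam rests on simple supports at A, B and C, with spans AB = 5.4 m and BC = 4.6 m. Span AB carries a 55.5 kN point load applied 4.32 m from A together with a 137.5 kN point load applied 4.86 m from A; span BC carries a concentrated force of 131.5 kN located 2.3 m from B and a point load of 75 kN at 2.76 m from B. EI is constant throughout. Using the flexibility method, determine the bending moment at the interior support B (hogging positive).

M_B = 136.4 kN·m

Release continuity at B by inserting a hinge; the redundant is the internal moment M_B. The primary structure is two simply-supported spans AB and BC.
Rotations at B on the released spans (each span's end-slope, ×1/EI):
  span AB: point load 55.5 at a = 4.32: Pab(L + a)/(6LEI) = 77.68/EI
  span AB: point load 137.5 at a = 4.86: Pab(L + a)/(6LEI) = 114.3/EI
  span BC: point load 131.5 at a = 2.3: Pab(L + b)/(6LEI) = 173.9/EI
  span BC: point load 75 at a = 2.76: Pab(L + b)/(6LEI) = 88.87/EI
  relative rotation θ_0 = (192 + 262.8)/EI = 454.7/EI
A unit hogging moment at B produces rotation L₁/(3EI) + L₂/(3EI) = 3.333/EI.
Slope continuity at B: θ_0 = M_B·3.333/EI, so M_B = 454.7/3.333 = 136.4 kN·m (hogging).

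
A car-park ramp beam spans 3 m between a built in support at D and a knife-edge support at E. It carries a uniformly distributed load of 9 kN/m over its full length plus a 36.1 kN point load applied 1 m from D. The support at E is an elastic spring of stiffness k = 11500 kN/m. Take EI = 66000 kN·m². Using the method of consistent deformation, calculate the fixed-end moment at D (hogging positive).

Remove the prop at E; the released (primary) structure is a cantilever built in at D.
Free-end deflection of the primary structure under the applied loading (downward +):
  UDL 9: wL⁴/(8EI) = 91.12/EI
  point load 36.1 at a = 1: Pa²(3L − a)/(6EI) = 48.13/EI
  δ_0 = 139.3/EI
Tip deflection under a unit load at E: L³/(3EI) = 9/EI.
With EI = 66000 kN·m²: δ_0 = 0.00211 m and δ_{EE} = 0.000136 m/kN.
Compatibility — the spring shortens by R_E/k under the reaction it provides: δ_0 − R_E·δ_{EE} = R_E/k. With 1/k = 0.000087 m/kN, R_E = δ_0 / (δ_{EE} + 1/k) = 0.00211 / (0.000136 + 0.000087) = 9.448 kN.
Moment equilibrium about D: M_D = Σ(load moments about D) − R_E·L = 76.6 − 9.448×3 = 48.26 kN·m.

M_D = 48.26 kN·m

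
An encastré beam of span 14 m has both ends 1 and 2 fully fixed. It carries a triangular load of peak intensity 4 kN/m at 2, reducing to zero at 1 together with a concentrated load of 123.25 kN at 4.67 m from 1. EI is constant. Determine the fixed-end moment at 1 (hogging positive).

Take the two fixed-end moments M_1, M_2 as redundants; the released structure is the simple span 12.
Simple-span end rotations at 1 and 2 under the given loads:
  at 1: triangular load, peak 4: 7w₀L³/(360EI) = 213.4/EI
  at 2: triangular load, peak 4: w₀L³/(45EI) = 243.9/EI
  at 1: point load 123.25 at a = 4.67: Pab(L + b)/(6LEI) = 1491/EI
  at 2: point load 123.25 at a = 4.67: Pab(L + a)/(6LEI) = 1194/EI
  θ_10 = 1705/EI,  θ_20 = 1437/EI
Flexibility coefficients: a unit moment at one end gives L/(3EI) there and L/(6EI) at the far end, so f₁₁ = f₂₂ = 4.667/EI and f₁₂ = f₂₁ = 2.333/EI.
Compatibility — zero rotation at each built-in end:
  4.667 M_1 + 2.333 M_2 = 1705
  2.333 M_1 + 4.667 M_2 = 1437
Solving the pair gives M_1 = 281.8 kN·m and M_2 = 167.2 kN·m (hogging).

M_1 = 281.8 kN·m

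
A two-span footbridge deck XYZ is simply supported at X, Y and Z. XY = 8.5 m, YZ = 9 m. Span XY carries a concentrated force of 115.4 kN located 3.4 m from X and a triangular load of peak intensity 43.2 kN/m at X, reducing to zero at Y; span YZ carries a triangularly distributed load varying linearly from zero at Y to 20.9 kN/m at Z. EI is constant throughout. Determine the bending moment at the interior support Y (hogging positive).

Take M_Y as the redundant. Released structure: two simple spans XY and YZ with a hinge at Y.
Discontinuity in slope at Y on the released structure — sum the simple-span end rotations:
  span XY: point load 115.4 at a = 3.4: Pab(L + a)/(6LEI) = 466.9/EI
  span XY: triangular load, peak 43.2: 7w₀L³/(360EI) = 515.9/EI
  span YZ: triangular load, peak 20.9: 7w₀L³/(360EI) = 296.3/EI
  relative rotation θ_0 = (982.8 + 296.3)/EI = 1279/EI
A unit hogging moment at Y produces rotation L₁/(3EI) + L₂/(3EI) = 5.833/EI.
Slope continuity at Y: θ_0 = M_Y·5.833/EI, so M_Y = 1279/5.833 = 219.3 kN·m (hogging).

M_Y = 219.3 kN·m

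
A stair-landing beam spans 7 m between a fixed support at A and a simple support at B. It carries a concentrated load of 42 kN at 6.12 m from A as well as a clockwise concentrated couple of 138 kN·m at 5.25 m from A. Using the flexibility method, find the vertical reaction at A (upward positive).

Take the reaction at B as the redundant and release it; the primary structure is a cantilever fixed at A.
Downward deflection at the released point B due to the loads:
  point load 42 at a = 6.12: Pa²(3L − a)/(6EI) = 3901/EI
  clockwise couple 138 at a = 5.25: M₀a(2L − a)/(2EI) = 3170/EI
  δ_0 = 7071/EI
Flexibility coefficient — unit upward force at B: δ_{BB} = L³/(3EI) = 114.3/EI.
The prop prevents deflection at B: R_B = δ_0/δ_{BB} = 7071/114.3 = 61.84 kN.
Vertical equilibrium: R_A = ΣP − R_B = 42 − 61.84 = -19.84 kN.

R_A = -19.84 kN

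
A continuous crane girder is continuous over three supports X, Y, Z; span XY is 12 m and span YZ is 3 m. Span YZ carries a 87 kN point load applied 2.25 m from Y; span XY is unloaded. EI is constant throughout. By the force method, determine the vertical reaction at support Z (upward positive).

Release continuity at Y by inserting a hinge; the redundant is the internal moment M_Y. The primary structure is two simply-supported spans XY and YZ.
End slopes at the hinge Y, treating each span as simply supported:
  span YZ: point load 87 at a = 2.25: Pab(L + b)/(6LEI) = 30.59/EI
  relative rotation θ_0 = (0 + 30.59)/EI = 30.59/EI
A unit hogging moment at Y produces rotation L₁/(3EI) + L₂/(3EI) = 5/EI.
Compatibility: M_Y·(L₁+L₂)/(3EI) = θ_0, giving M_Y = 6.117 kN·m (hogging).
Span YZ, ΣM about Z: R_Y^{YZ}·3 = 65.25 + 6.117, so R_Y^{YZ} = 23.79 kN and R_Z = 87 − 23.79 = 63.21 kN.

R_Z = 63.21 kN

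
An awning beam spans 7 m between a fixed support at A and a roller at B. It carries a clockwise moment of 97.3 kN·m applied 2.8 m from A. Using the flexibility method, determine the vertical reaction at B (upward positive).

R_B = 13.34 kN

Release the roller at B. Primary structure: cantilever fixed at A.
Primary-structure tip deflection at B by superposition:
  clockwise couple 97.3 at a = 2.8: M₀a(2L − a)/(2EI) = 1526/EI
Tip deflection under a unit load at B: L³/(3EI) = 114.3/EI.
The prop prevents deflection at B: R_B = δ_0/δ_{BB} = 1526/114.3 = 13.34 kN.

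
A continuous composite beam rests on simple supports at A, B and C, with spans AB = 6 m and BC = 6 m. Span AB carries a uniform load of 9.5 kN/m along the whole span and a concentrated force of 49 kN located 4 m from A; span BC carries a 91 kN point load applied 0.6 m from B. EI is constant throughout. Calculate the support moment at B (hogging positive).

M_B = 71.94 kN·m

Take M_B as the redundant. Released structure: two simple spans AB and BC with a hinge at B.
End slopes at the hinge B, treating each span as simply supported:
  span AB: UDL 9.5: wL³/(24EI) = 85.5/EI
  span AB: point load 49 at a = 4: Pab(L + a)/(6LEI) = 108.9/EI
  span BC: point load 91 at a = 0.6: Pab(L + b)/(6LEI) = 93.37/EI
  relative rotation θ_0 = (194.4 + 93.37)/EI = 287.8/EI
A unit hogging moment at B produces rotation L₁/(3EI) + L₂/(3EI) = 4/EI.
Slope continuity at B: θ_0 = M_B·4/EI, so M_B = 287.8/4 = 71.94 kN·m (hogging).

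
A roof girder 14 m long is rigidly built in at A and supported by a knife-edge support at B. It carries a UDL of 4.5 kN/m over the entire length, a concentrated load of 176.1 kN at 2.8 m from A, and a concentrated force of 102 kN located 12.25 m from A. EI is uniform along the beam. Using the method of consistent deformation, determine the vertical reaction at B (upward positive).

R_B = 116.5 kN

Choose R_B as the redundant. The primary structure is the cantilever fixed at A.
Free-end deflection of the primary structure under the applied loading (downward +):
  UDL 4.5: wL⁴/(8EI) = 21609/EI
  point load 176.1 at a = 2.8: Pa²(3L − a)/(6EI) = 9020/EI
  point load 102 at a = 12.25: Pa²(3L − a)/(6EI) = 75894/EI
  δ_0 = 106523/EI
Tip deflection under a unit load at B: L³/(3EI) = 914.7/EI.
Compatibility at B: δ_0 − R_B·δ_{BB} = 0, so R_B = 106523/914.7 = 116.5 kN.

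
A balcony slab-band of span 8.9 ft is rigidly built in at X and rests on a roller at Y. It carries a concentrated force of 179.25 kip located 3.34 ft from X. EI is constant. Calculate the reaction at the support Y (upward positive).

Remove the prop at Y; the released (primary) structure is a cantilever built in at X.
Primary-structure tip deflection at Y by superposition:
  point load 179.25 at a = 3.34: Pa²(3L − a)/(6EI) = 7785/EI
Flexibility coefficient — unit upward force at Y: δ_{YY} = L³/(3EI) = 235/EI.
The prop prevents deflection at Y: R_Y = δ_0/δ_{YY} = 7785/235 = 33.13 kip.

R_Y = 33.13 kip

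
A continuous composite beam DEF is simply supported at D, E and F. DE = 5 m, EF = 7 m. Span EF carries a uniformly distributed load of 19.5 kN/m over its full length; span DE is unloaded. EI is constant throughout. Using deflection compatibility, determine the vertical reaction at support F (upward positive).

R_F = 58.3 kN

Release continuity at E by inserting a hinge; the redundant is the internal moment M_E. The primary structure is two simply-supported spans DE and EF.
Rotations at E on the released spans (each span's end-slope, ×1/EI):
  span EF: UDL 19.5: wL³/(24EI) = 278.7/EI
  relative rotation θ_0 = (0 + 278.7)/EI = 278.7/EI
A unit hogging moment at E produces rotation L₁/(3EI) + L₂/(3EI) = 4/EI.
Slope continuity at E: θ_0 = M_E·4/EI, so M_E = 278.7/4 = 69.67 kN·m (hogging).
Span EF, ΣM about F: R_E^{EF}·7 = 477.8 + 69.67, so R_E^{EF} = 78.2 kN and R_F = 136.5 − 78.2 = 58.3 kN.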